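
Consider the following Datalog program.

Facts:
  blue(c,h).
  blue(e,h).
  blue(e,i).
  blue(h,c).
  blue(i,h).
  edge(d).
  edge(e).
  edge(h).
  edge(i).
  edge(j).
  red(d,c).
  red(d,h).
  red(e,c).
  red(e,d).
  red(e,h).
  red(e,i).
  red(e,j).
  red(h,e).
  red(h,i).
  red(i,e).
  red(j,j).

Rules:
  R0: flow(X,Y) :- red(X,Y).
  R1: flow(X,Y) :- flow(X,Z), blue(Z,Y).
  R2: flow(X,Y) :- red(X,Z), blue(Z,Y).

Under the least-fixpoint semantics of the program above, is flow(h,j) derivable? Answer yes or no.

round 1: derive flow(d,c) via R0 from red(d,c)
round 1: derive flow(d,h) via R0 from red(d,h)
round 1: derive flow(e,c) via R0 from red(e,c)
round 1: derive flow(e,d) via R0 from red(e,d)
round 1: derive flow(e,h) via R0 from red(e,h)
round 1: derive flow(e,i) via R0 from red(e,i)
round 1: derive flow(e,j) via R0 from red(e,j)
round 1: derive flow(h,e) via R0 from red(h,e)
round 1: derive flow(h,i) via R0 from red(h,i)
round 1: derive flow(i,e) via R0 from red(i,e)
round 1: derive flow(j,j) via R0 from red(j,j)
round 1: derive flow(h,h) via R2 from red(h,e), blue(e,h)
round 1: derive flow(i,h) via R2 from red(i,e), blue(e,h)
round 1: derive flow(i,i) via R2 from red(i,e), blue(e,i)
round 2: derive flow(h,c) via R1 from flow(h,h), blue(h,c)
round 2: derive flow(i,c) via R1 from flow(i,h), blue(h,c)

no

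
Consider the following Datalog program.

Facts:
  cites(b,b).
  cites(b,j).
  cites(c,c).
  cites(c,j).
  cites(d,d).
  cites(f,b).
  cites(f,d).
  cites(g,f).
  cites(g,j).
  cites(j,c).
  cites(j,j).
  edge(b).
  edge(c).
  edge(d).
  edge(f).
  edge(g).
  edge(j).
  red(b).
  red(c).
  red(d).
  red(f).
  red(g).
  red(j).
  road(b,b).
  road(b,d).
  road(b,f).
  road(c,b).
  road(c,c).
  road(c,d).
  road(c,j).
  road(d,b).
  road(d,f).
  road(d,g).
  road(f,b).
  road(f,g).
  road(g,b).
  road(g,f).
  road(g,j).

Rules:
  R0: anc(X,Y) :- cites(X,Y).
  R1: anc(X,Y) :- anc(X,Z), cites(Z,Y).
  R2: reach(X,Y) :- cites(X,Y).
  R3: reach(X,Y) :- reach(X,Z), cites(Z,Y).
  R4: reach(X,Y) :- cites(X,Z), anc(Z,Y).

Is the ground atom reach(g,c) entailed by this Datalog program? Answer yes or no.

round 1: derive anc(b,b) via R0 from cites(b,b)
round 1: derive anc(b,j) via R0 from cites(b,j)
round 1: derive anc(c,c) via R0 from cites(c,c)
round 1: derive anc(c,j) via R0 from cites(c,j)
round 1: derive anc(d,d) via R0 from cites(d,d)
round 1: derive anc(f,b) via R0 from cites(f,b)
round 1: derive anc(f,d) via R0 from cites(f,d)
round 1: derive anc(g,f) via R0 from cites(g,f)
round 1: derive anc(g,j) via R0 from cites(g,j)
round 1: derive anc(j,c) via R0 from cites(j,c)
round 1: derive anc(j,j) via R0 from cites(j,j)
round 1: derive reach(b,b) via R2 from cites(b,b)
round 1: derive reach(b,j) via R2 from cites(b,j)
round 1: derive reach(c,c) via R2 from cites(c,c)
round 1: derive reach(c,j) via R2 from cites(c,j)
round 1: derive reach(d,d) via R2 from cites(d,d)
round 1: derive reach(f,b) via R2 from cites(f,b)
round 1: derive reach(f,d) via R2 from cites(f,d)
round 1: derive reach(g,f) via R2 from cites(g,f)
round 1: derive reach(g,j) via R2 from cites(g,j)
round 1: derive reach(j,c) via R2 from cites(j,c)
round 1: derive reach(j,j) via R2 from cites(j,j)
round 2: derive anc(b,c) via R1 from anc(b,j), cites(j,c)
round 2: derive anc(f,j) via R1 from anc(f,b), cites(b,j)
round 2: derive anc(g,b) via R1 from anc(g,f), cites(f,b)
round 2: derive anc(g,c) via R1 from anc(g,j), cites(j,c)
round 2: derive anc(g,d) via R1 from anc(g,f), cites(f,d)
round 2: derive reach(b,c) via R3 from reach(b,j), cites(j,c)
round 2: derive reach(f,j) via R3 from reach(f,b), cites(b,j)
round 2: derive reach(g,b) via R3 from reach(g,f), cites(f,b)
round 2: derive reach(g,c) via R3 from reach(g,j), cites(j,c)
round 2: derive reach(g,d) via R3 from reach(g,f), cites(f,d)
round 3: derive anc(f,c) via R1 from anc(f,j), cites(j,c)
round 3: derive reach(f,c) via R3 from reach(f,j), cites(j,c)

yes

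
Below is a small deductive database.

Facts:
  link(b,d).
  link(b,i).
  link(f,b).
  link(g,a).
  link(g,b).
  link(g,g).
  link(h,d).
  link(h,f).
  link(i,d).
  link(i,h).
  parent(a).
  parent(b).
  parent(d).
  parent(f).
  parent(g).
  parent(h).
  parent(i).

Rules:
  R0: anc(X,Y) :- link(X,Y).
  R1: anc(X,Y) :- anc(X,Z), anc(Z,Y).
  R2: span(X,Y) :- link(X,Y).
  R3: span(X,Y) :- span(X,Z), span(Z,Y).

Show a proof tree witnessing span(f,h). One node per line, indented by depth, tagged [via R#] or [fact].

round 1: derive span(b,d) via R2 from link(b,d)
round 1: derive span(b,i) via R2 from link(b,i)
round 1: derive span(f,b) via R2 from link(f,b)
round 1: derive span(g,a) via R2 from link(g,a)
round 1: derive span(g,b) via R2 from link(g,b)
round 1: derive span(g,g) via R2 from link(g,g)
round 1: derive span(h,d) via R2 from link(h,d)
round 1: derive span(h,f) via R2 from link(h,f)
round 1: derive span(i,d) via R2 from link(i,d)
round 1: derive span(i,h) via R2 from link(i,h)
round 2: derive span(b,h) via R3 from span(b,i), span(i,h)
round 2: derive span(f,d) via R3 from span(f,b), span(b,d)
round 2: derive span(f,i) via R3 from span(f,b), span(b,i)
round 2: derive span(g,d) via R3 from span(g,b), span(b,d)
round 2: derive span(g,i) via R3 from span(g,b), span(b,i)
round 2: derive span(h,b) via R3 from span(h,f), span(f,b)
round 2: derive span(i,f) via R3 from span(i,h), span(h,f)
round 3: derive span(b,b) via R3 from span(b,h), span(h,b)
round 3: derive span(b,f) via R3 from span(b,h), span(h,f)
round 3: derive span(f,f) via R3 from span(f,i), span(i,f)
round 3: derive span(f,h) via R3 from span(f,b), span(b,h)
round 3: derive span(g,f) via R3 from span(g,i), span(i,f)
round 3: derive span(g,h) via R3 from span(g,b), span(b,h)
round 3: derive span(h,h) via R3 from span(h,b), span(b,h)
round 3: derive span(h,i) via R3 from span(h,b), span(b,i)
round 3: derive span(i,b) via R3 from span(i,f), span(f,b)
round 3: derive span(i,i) via R3 from span(i,f), span(f,i)

span(f,h)  [via R3]
  span(f,b)  [via R2]
    link(f,b)  [fact]
  span(b,h)  [via R3]
    span(b,i)  [via R2]
      link(b,i)  [fact]
    span(i,h)  [via R2]
      link(i,h)  [fact]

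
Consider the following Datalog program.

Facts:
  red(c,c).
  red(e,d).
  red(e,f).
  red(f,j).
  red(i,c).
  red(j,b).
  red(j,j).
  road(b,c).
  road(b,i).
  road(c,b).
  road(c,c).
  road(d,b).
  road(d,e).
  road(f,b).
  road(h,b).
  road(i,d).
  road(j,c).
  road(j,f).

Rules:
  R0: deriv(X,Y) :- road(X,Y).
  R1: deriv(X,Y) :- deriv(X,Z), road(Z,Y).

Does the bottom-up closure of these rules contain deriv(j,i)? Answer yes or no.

yes

round 1: derive deriv(b,c) via R0 from road(b,c)
round 1: derive deriv(b,i) via R0 from road(b,i)
round 1: derive deriv(c,b) via R0 from road(c,b)
round 1: derive deriv(c,c) via R0 from road(c,c)
round 1: derive deriv(d,b) via R0 from road(d,b)
round 1: derive deriv(d,e) via R0 from road(d,e)
round 1: derive deriv(f,b) via R0 from road(f,b)
round 1: derive deriv(h,b) via R0 from road(h,b)
round 1: derive deriv(i,d) via R0 from road(i,d)
round 1: derive deriv(j,c) via R0 from road(j,c)
round 1: derive deriv(j,f) via R0 from road(j,f)
round 2: derive deriv(b,b) via R1 from deriv(b,c), road(c,b)
round 2: derive deriv(b,d) via R1 from deriv(b,i), road(i,d)
round 2: derive deriv(c,i) via R1 from deriv(c,b), road(b,i)
round 2: derive deriv(d,c) via R1 from deriv(d,b), road(b,c)
round 2: derive deriv(d,i) via R1 from deriv(d,b), road(b,i)
round 2: derive deriv(f,c) via R1 from deriv(f,b), road(b,c)
round 2: derive deriv(f,i) via R1 from deriv(f,b), road(b,i)
round 2: derive deriv(h,c) via R1 from deriv(h,b), road(b,c)
round 2: derive deriv(h,i) via R1 from deriv(h,b), road(b,i)
round 2: derive deriv(i,b) via R1 from deriv(i,d), road(d,b)
round 2: derive deriv(i,e) via R1 from deriv(i,d), road(d,e)
round 2: derive deriv(j,b) via R1 from deriv(j,c), road(c,b)
round 3: derive deriv(b,e) via R1 from deriv(b,d), road(d,e)
round 3: derive deriv(c,d) via R1 from deriv(c,i), road(i,d)
round 3: derive deriv(d,d) via R1 from deriv(d,i), road(i,d)
round 3: derive deriv(f,d) via R1 from deriv(f,i), road(i,d)
round 3: derive deriv(h,d) via R1 from deriv(h,i), road(i,d)
round 3: derive deriv(i,c) via R1 from deriv(i,b), road(b,c)
round 3: derive deriv(i,i) via R1 from deriv(i,b), road(b,i)
round 3: derive deriv(j,i) via R1 from deriv(j,b), road(b,i)
round 4: derive deriv(c,e) via R1 from deriv(c,d), road(d,e)
round 4: derive deriv(f,e) via R1 from deriv(f,d), road(d,e)
round 4: derive deriv(h,e) via R1 from deriv(h,d), road(d,e)
round 4: derive deriv(j,d) via R1 from deriv(j,i), road(i,d)
round 5: derive deriv(j,e) via R1 from deriv(j,d), road(d,e)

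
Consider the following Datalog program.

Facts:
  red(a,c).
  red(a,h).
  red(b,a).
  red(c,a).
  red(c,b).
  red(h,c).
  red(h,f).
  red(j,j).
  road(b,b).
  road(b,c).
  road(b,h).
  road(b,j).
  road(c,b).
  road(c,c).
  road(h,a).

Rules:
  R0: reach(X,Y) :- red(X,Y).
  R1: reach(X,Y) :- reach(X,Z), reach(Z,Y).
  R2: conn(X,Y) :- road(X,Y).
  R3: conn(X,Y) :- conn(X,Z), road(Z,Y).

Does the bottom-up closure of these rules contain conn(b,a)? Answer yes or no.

round 1: derive conn(b,b) via R2 from road(b,b)
round 1: derive conn(b,c) via R2 from road(b,c)
round 1: derive conn(b,h) via R2 from road(b,h)
round 1: derive conn(b,j) via R2 from road(b,j)
round 1: derive conn(c,b) via R2 from road(c,b)
round 1: derive conn(c,c) via R2 from road(c,c)
round 1: derive conn(h,a) via R2 from road(h,a)
round 2: derive conn(b,a) via R3 from conn(b,h), road(h,a)
round 2: derive conn(c,h) via R3 from conn(c,b), road(b,h)
round 2: derive conn(c,j) via R3 from conn(c,b), road(b,j)
round 3: derive conn(c,a) via R3 from conn(c,h), road(h,a)

yes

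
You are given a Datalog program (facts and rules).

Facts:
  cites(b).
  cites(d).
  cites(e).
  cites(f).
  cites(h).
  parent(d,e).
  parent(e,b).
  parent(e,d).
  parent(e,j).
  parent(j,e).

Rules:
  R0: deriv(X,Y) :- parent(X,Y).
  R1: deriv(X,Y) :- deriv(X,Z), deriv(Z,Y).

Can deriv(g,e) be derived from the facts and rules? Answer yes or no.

round 1: derive deriv(d,e) via R0 from parent(d,e)
round 1: derive deriv(e,b) via R0 from parent(e,b)
round 1: derive deriv(e,d) via R0 from parent(e,d)
round 1: derive deriv(e,j) via R0 from parent(e,j)
round 1: derive deriv(j,e) via R0 from parent(j,e)
round 2: derive deriv(d,b) via R1 from deriv(d,e), deriv(e,b)
round 2: derive deriv(d,d) via R1 from deriv(d,e), deriv(e,d)
round 2: derive deriv(d,j) via R1 from deriv(d,e), deriv(e,j)
round 2: derive deriv(e,e) via R1 from deriv(e,d), deriv(d,e)
round 2: derive deriv(j,b) via R1 from deriv(j,e), deriv(e,b)
round 2: derive deriv(j,d) via R1 from deriv(j,e), deriv(e,d)
round 2: derive deriv(j,j) via R1 from deriv(j,e), deriv(e,j)

no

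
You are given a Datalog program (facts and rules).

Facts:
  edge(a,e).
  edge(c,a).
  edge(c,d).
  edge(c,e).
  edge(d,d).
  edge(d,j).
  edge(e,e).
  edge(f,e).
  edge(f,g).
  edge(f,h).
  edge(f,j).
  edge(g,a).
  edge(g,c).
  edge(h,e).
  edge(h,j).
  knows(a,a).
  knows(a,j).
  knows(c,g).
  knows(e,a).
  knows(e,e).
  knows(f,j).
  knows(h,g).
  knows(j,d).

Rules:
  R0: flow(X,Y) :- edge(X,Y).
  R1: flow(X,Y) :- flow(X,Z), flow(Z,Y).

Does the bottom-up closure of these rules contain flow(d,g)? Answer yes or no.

round 1: derive flow(a,e) via R0 from edge(a,e)
round 1: derive flow(c,a) via R0 from edge(c,a)
round 1: derive flow(c,d) via R0 from edge(c,d)
round 1: derive flow(c,e) via R0 from edge(c,e)
round 1: derive flow(d,d) via R0 from edge(d,d)
round 1: derive flow(d,j) via R0 from edge(d,j)
round 1: derive flow(e,e) via R0 from edge(e,e)
round 1: derive flow(f,e) via R0 from edge(f,e)
round 1: derive flow(f,g) via R0 from edge(f,g)
round 1: derive flow(f,h) via R0 from edge(f,h)
round 1: derive flow(f,j) via R0 from edge(f,j)
round 1: derive flow(g,a) via R0 from edge(g,a)
round 1: derive flow(g,c) via R0 from edge(g,c)
round 1: derive flow(h,e) via R0 from edge(h,e)
round 1: derive flow(h,j) via R0 from edge(h,j)
round 2: derive flow(c,j) via R1 from flow(c,d), flow(d,j)
round 2: derive flow(f,a) via R1 from flow(f,g), flow(g,a)
round 2: derive flow(f,c) via R1 from flow(f,g), flow(g,c)
round 2: derive flow(g,d) via R1 from flow(g,c), flow(c,d)
round 2: derive flow(g,e) via R1 from flow(g,a), flow(a,e)
round 3: derive flow(f,d) via R1 from flow(f,c), flow(c,d)
round 3: derive flow(g,j) via R1 from flow(g,c), flow(c,j)

no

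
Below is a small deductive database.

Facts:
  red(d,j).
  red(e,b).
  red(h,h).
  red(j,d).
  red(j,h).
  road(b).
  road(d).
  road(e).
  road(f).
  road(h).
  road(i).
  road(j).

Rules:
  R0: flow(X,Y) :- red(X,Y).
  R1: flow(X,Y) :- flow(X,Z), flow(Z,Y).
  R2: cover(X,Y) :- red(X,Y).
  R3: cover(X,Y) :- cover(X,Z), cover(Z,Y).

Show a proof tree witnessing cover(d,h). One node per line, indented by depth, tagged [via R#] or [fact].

cover(d,h)  [via R3]
  cover(d,j)  [via R2]
    red(d,j)  [fact]
  cover(j,h)  [via R2]
    red(j,h)  [fact]

round 1: derive cover(d,j) via R2 from red(d,j)
round 1: derive cover(e,b) via R2 from red(e,b)
round 1: derive cover(h,h) via R2 from red(h,h)
round 1: derive cover(j,d) via R2 from red(j,d)
round 1: derive cover(j,h) via R2 from red(j,h)
round 2: derive cover(d,d) via R3 from cover(d,j), cover(j,d)
round 2: derive cover(d,h) via R3 from cover(d,j), cover(j,h)
round 2: derive cover(j,j) via R3 from cover(j,d), cover(d,j)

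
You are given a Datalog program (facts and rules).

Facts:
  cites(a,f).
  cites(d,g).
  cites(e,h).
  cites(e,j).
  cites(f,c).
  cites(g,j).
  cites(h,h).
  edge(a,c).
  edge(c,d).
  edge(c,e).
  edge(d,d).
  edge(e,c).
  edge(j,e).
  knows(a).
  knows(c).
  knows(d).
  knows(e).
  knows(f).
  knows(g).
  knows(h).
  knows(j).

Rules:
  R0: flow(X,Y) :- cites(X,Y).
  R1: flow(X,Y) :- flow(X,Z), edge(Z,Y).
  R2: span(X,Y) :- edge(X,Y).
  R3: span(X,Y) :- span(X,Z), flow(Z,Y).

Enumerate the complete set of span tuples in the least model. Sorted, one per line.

round 1: derive flow(a,f) via R0 from cites(a,f)
round 1: derive flow(d,g) via R0 from cites(d,g)
round 1: derive flow(e,h) via R0 from cites(e,h)
round 1: derive flow(e,j) via R0 from cites(e,j)
round 1: derive flow(f,c) via R0 from cites(f,c)
round 1: derive flow(g,j) via R0 from cites(g,j)
round 1: derive flow(h,h) via R0 from cites(h,h)
round 1: derive span(a,c) via R2 from edge(a,c)
round 1: derive span(c,d) via R2 from edge(c,d)
round 1: derive span(c,e) via R2 from edge(c,e)
round 1: derive span(d,d) via R2 from edge(d,d)
round 1: derive span(e,c) via R2 from edge(e,c)
round 1: derive span(j,e) via R2 from edge(j,e)
round 2: derive flow(e,e) via R1 from flow(e,j), edge(j,e)
round 2: derive flow(f,d) via R1 from flow(f,c), edge(c,d)
round 2: derive flow(f,e) via R1 from flow(f,c), edge(c,e)
round 2: derive flow(g,e) via R1 from flow(g,j), edge(j,e)
round 2: derive span(c,g) via R3 from span(c,d), flow(d,g)
round 2: derive span(c,h) via R3 from span(c,e), flow(e,h)
round 2: derive span(c,j) via R3 from span(c,e), flow(e,j)
round 2: derive span(d,g) via R3 from span(d,d), flow(d,g)
round 2: derive span(j,h) via R3 from span(j,e), flow(e,h)
round 2: derive span(j,j) via R3 from span(j,e), flow(e,j)
round 3: derive flow(e,c) via R1 from flow(e,e), edge(e,c)
round 3: derive flow(g,c) via R1 from flow(g,e), edge(e,c)
round 3: derive span(d,e) via R3 from span(d,g), flow(g,e)
round 3: derive span(d,j) via R3 from span(d,g), flow(g,j)
round 4: derive flow(e,d) via R1 from flow(e,c), edge(c,d)
round 4: derive flow(g,d) via R1 from flow(g,c), edge(c,d)
round 4: derive span(c,c) via R3 from span(c,e), flow(e,c)
round 4: derive span(d,c) via R3 from span(d,e), flow(e,c)
round 4: derive span(d,h) via R3 from span(d,e), flow(e,h)
round 4: derive span(j,c) via R3 from span(j,e), flow(e,c)
round 5: derive span(j,d) via R3 from span(j,e), flow(e,d)
round 6: derive span(j,g) via R3 from span(j,d), flow(d,g)

span(a,c)
span(c,c)
span(c,d)
span(c,e)
span(c,g)
span(c,h)
span(c,j)
span(d,c)
span(d,d)
span(d,e)
span(d,g)
span(d,h)
span(d,j)
span(e,c)
span(j,c)
span(j,d)
span(j,e)
span(j,g)
span(j,h)
span(j,j)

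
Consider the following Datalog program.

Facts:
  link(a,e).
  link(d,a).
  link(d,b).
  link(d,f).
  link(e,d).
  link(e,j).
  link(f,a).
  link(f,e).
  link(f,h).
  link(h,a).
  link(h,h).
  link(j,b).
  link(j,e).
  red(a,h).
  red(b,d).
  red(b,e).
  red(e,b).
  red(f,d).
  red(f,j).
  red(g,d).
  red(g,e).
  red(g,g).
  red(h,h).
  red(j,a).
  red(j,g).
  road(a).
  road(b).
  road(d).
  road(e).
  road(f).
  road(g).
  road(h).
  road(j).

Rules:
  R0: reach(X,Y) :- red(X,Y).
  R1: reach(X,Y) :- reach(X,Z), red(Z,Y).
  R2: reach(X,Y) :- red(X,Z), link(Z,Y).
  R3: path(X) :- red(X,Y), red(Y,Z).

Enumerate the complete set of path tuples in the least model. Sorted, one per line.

path(a)
path(b)
path(e)
path(f)
path(g)
path(h)
path(j)

round 1: derive path(a) via R3 from red(a,h), red(h,h)
round 1: derive path(b) via R3 from red(b,e), red(e,b)
round 1: derive path(e) via R3 from red(e,b), red(b,d)
round 1: derive path(f) via R3 from red(f,j), red(j,a)
round 1: derive path(g) via R3 from red(g,e), red(e,b)
round 1: derive path(h) via R3 from red(h,h), red(h,h)
round 1: derive path(j) via R3 from red(j,a), red(a,h)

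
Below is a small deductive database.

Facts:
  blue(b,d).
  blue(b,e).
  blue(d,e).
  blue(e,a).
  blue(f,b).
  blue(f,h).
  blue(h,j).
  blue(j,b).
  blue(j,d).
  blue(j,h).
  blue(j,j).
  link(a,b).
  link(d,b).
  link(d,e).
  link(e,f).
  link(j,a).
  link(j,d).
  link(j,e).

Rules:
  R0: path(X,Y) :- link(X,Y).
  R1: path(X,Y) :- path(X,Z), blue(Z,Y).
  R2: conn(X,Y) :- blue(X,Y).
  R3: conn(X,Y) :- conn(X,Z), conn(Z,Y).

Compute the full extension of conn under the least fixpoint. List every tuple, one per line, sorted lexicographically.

conn(b,a)
conn(b,d)
conn(b,e)
conn(d,a)
conn(d,e)
conn(e,a)
conn(f,a)
conn(f,b)
conn(f,d)
conn(f,e)
conn(f,h)
conn(f,j)
conn(h,a)
conn(h,b)
conn(h,d)
conn(h,e)
conn(h,h)
conn(h,j)
conn(j,a)
conn(j,b)
conn(j,d)
conn(j,e)
conn(j,h)
conn(j,j)

round 1: derive conn(b,d) via R2 from blue(b,d)
round 1: derive conn(b,e) via R2 from blue(b,e)
round 1: derive conn(d,e) via R2 from blue(d,e)
round 1: derive conn(e,a) via R2 from blue(e,a)
round 1: derive conn(f,b) via R2 from blue(f,b)
round 1: derive conn(f,h) via R2 from blue(f,h)
round 1: derive conn(h,j) via R2 from blue(h,j)
round 1: derive conn(j,b) via R2 from blue(j,b)
round 1: derive conn(j,d) via R2 from blue(j,d)
round 1: derive conn(j,h) via R2 from blue(j,h)
round 1: derive conn(j,j) via R2 from blue(j,j)
round 2: derive conn(b,a) via R3 from conn(b,e), conn(e,a)
round 2: derive conn(d,a) via R3 from conn(d,e), conn(e,a)
round 2: derive conn(f,d) via R3 from conn(f,b), conn(b,d)
round 2: derive conn(f,e) via R3 from conn(f,b), conn(b,e)
round 2: derive conn(f,j) via R3 from conn(f,h), conn(h,j)
round 2: derive conn(h,b) via R3 from conn(h,j), conn(j,b)
round 2: derive conn(h,d) via R3 from conn(h,j), conn(j,d)
round 2: derive conn(h,h) via R3 from conn(h,j), conn(j,h)
round 2: derive conn(j,e) via R3 from conn(j,b), conn(b,e)
round 3: derive conn(f,a) via R3 from conn(f,b), conn(b,a)
round 3: derive conn(h,a) via R3 from conn(h,b), conn(b,a)
round 3: derive conn(h,e) via R3 from conn(h,b), conn(b,e)
round 3: derive conn(j,a) via R3 from conn(j,b), conn(b,a)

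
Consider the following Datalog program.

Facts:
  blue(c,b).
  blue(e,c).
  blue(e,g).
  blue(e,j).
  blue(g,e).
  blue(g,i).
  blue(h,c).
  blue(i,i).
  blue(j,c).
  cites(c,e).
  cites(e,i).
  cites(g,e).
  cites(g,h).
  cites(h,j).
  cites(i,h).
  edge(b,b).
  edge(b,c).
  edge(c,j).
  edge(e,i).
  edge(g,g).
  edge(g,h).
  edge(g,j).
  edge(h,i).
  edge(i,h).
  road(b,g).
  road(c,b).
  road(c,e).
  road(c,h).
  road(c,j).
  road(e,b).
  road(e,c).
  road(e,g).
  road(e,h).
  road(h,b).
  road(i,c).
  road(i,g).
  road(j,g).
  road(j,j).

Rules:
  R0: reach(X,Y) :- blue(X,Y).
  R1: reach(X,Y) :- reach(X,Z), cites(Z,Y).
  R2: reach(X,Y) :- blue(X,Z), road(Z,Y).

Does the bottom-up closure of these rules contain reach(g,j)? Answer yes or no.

yes

round 1: derive reach(c,b) via R0 from blue(c,b)
round 1: derive reach(e,c) via R0 from blue(e,c)
round 1: derive reach(e,g) via R0 from blue(e,g)
round 1: derive reach(e,j) via R0 from blue(e,j)
round 1: derive reach(g,e) via R0 from blue(g,e)
round 1: derive reach(g,i) via R0 from blue(g,i)
round 1: derive reach(h,c) via R0 from blue(h,c)
round 1: derive reach(i,i) via R0 from blue(i,i)
round 1: derive reach(j,c) via R0 from blue(j,c)
round 1: derive reach(c,g) via R2 from blue(c,b), road(b,g)
round 1: derive reach(e,b) via R2 from blue(e,c), road(c,b)
round 1: derive reach(e,e) via R2 from blue(e,c), road(c,e)
round 1: derive reach(e,h) via R2 from blue(e,c), road(c,h)
round 1: derive reach(g,b) via R2 from blue(g,e), road(e,b)
round 1: derive reach(g,c) via R2 from blue(g,e), road(e,c)
round 1: derive reach(g,g) via R2 from blue(g,e), road(e,g)
round 1: derive reach(g,h) via R2 from blue(g,e), road(e,h)
round 1: derive reach(h,b) via R2 from blue(h,c), road(c,b)
round 1: derive reach(h,e) via R2 from blue(h,c), road(c,e)
round 1: derive reach(h,h) via R2 from blue(h,c), road(c,h)
round 1: derive reach(h,j) via R2 from blue(h,c), road(c,j)
round 1: derive reach(i,c) via R2 from blue(i,i), road(i,c)
round 1: derive reach(i,g) via R2 from blue(i,i), road(i,g)
round 1: derive reach(j,b) via R2 from blue(j,c), road(c,b)
round 1: derive reach(j,e) via R2 from blue(j,c), road(c,e)
round 1: derive reach(j,h) via R2 from blue(j,c), road(c,h)
round 1: derive reach(j,j) via R2 from blue(j,c), road(c,j)
round 2: derive reach(c,e) via R1 from reach(c,g), cites(g,e)
round 2: derive reach(c,h) via R1 from reach(c,g), cites(g,h)
round 2: derive reach(e,i) via R1 from reach(e,e), cites(e,i)
round 2: derive reach(g,j) via R1 from reach(g,h), cites(h,j)
round 2: derive reach(h,i) via R1 from reach(h,e), cites(e,i)
round 2: derive reach(i,e) via R1 from reach(i,c), cites(c,e)
round 2: derive reach(i,h) via R1 from reach(i,g), cites(g,h)
round 2: derive reach(j,i) via R1 from reach(j,e), cites(e,i)
round 3: derive reach(c,i) via R1 from reach(c,e), cites(e,i)
round 3: derive reach(c,j) via R1 from reach(c,h), cites(h,j)
round 3: derive reach(i,j) via R1 from reach(i,h), cites(h,j)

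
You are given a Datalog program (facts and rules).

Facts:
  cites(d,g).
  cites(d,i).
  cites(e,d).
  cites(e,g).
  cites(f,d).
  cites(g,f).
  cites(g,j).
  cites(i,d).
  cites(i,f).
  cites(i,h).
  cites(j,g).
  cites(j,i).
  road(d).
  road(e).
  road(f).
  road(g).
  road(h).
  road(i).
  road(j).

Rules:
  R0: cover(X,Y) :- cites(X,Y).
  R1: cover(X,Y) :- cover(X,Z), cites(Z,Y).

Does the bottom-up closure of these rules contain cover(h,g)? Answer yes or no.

no

round 1: derive cover(d,g) via R0 from cites(d,g)
round 1: derive cover(d,i) via R0 from cites(d,i)
round 1: derive cover(e,d) via R0 from cites(e,d)
round 1: derive cover(e,g) via R0 from cites(e,g)
round 1: derive cover(f,d) via R0 from cites(f,d)
round 1: derive cover(g,f) via R0 from cites(g,f)
round 1: derive cover(g,j) via R0 from cites(g,j)
round 1: derive cover(i,d) via R0 from cites(i,d)
round 1: derive cover(i,f) via R0 from cites(i,f)
round 1: derive cover(i,h) via R0 from cites(i,h)
round 1: derive cover(j,g) via R0 from cites(j,g)
round 1: derive cover(j,i) via R0 from cites(j,i)
round 2: derive cover(d,d) via R1 from cover(d,i), cites(i,d)
round 2: derive cover(d,f) via R1 from cover(d,g), cites(g,f)
round 2: derive cover(d,h) via R1 from cover(d,i), cites(i,h)
round 2: derive cover(d,j) via R1 from cover(d,g), cites(g,j)
round 2: derive cover(e,f) via R1 from cover(e,g), cites(g,f)
round 2: derive cover(e,i) via R1 from cover(e,d), cites(d,i)
round 2: derive cover(e,j) via R1 from cover(e,g), cites(g,j)
round 2: derive cover(f,g) via R1 from cover(f,d), cites(d,g)
round 2: derive cover(f,i) via R1 from cover(f,d), cites(d,i)
round 2: derive cover(g,d) via R1 from cover(g,f), cites(f,d)
round 2: derive cover(g,g) via R1 from cover(g,j), cites(j,g)
round 2: derive cover(g,i) via R1 from cover(g,j), cites(j,i)
round 2: derive cover(i,g) via R1 from cover(i,d), cites(d,g)
round 2: derive cover(i,i) via R1 from cover(i,d), cites(d,i)
round 2: derive cover(j,d) via R1 from cover(j,i), cites(i,d)
round 2: derive cover(j,f) via R1 from cover(j,g), cites(g,f)
round 2: derive cover(j,h) via R1 from cover(j,i), cites(i,h)
round 2: derive cover(j,j) via R1 from cover(j,g), cites(g,j)
round 3: derive cover(e,h) via R1 from cover(e,i), cites(i,h)
round 3: derive cover(f,f) via R1 from cover(f,g), cites(g,f)
round 3: derive cover(f,h) via R1 from cover(f,i), cites(i,h)
round 3: derive cover(f,j) via R1 from cover(f,g), cites(g,j)
round 3: derive cover(g,h) via R1 from cover(g,i), cites(i,h)
round 3: derive cover(i,j) via R1 from cover(i,g), cites(g,j)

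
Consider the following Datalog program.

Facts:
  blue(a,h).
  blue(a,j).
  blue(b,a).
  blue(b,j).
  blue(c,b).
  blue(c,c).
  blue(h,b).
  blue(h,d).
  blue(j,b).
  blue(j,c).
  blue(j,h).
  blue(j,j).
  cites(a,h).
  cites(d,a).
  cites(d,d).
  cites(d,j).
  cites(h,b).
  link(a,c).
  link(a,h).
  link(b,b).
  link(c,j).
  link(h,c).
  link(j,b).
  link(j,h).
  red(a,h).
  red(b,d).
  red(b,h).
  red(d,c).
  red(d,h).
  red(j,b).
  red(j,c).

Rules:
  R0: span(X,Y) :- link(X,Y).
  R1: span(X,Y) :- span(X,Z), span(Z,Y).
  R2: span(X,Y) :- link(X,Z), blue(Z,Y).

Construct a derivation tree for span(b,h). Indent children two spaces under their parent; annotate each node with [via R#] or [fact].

round 1: derive span(a,c) via R0 from link(a,c)
round 1: derive span(a,h) via R0 from link(a,h)
round 1: derive span(b,b) via R0 from link(b,b)
round 1: derive span(c,j) via R0 from link(c,j)
round 1: derive span(h,c) via R0 from link(h,c)
round 1: derive span(j,b) via R0 from link(j,b)
round 1: derive span(j,h) via R0 from link(j,h)
round 1: derive span(a,b) via R2 from link(a,c), blue(c,b)
round 1: derive span(a,d) via R2 from link(a,h), blue(h,d)
round 1: derive span(b,a) via R2 from link(b,b), blue(b,a)
round 1: derive span(b,j) via R2 from link(b,b), blue(b,j)
round 1: derive span(c,b) via R2 from link(c,j), blue(j,b)
round 1: derive span(c,c) via R2 from link(c,j), blue(j,c)
round 1: derive span(c,h) via R2 from link(c,j), blue(j,h)
round 1: derive span(h,b) via R2 from link(h,c), blue(c,b)
round 1: derive span(j,a) via R2 from link(j,b), blue(b,a)
round 1: derive span(j,d) via R2 from link(j,h), blue(h,d)
round 1: derive span(j,j) via R2 from link(j,b), blue(b,j)
round 2: derive span(a,a) via R1 from span(a,b), span(b,a)
round 2: derive span(a,j) via R1 from span(a,b), span(b,j)
round 2: derive span(b,c) via R1 from span(b,a), span(a,c)
round 2: derive span(b,d) via R1 from span(b,a), span(a,d)
round 2: derive span(b,h) via R1 from span(b,a), span(a,h)
round 2: derive span(c,a) via R1 from span(c,b), span(b,a)
round 2: derive span(c,d) via R1 from span(c,j), span(j,d)
round 2: derive span(h,a) via R1 from span(h,b), span(b,a)
round 2: derive span(h,h) via R1 from span(h,c), span(c,h)
round 2: derive span(h,j) via R1 from span(h,b), span(b,j)
round 2: derive span(j,c) via R1 from span(j,a), span(a,c)
round 3: derive span(h,d) via R1 from span(h,a), span(a,d)

span(b,h)  [via R1]
  span(b,a)  [via R2]
    link(b,b)  [fact]
    blue(b,a)  [fact]
  span(a,h)  [via R0]
    link(a,h)  [fact]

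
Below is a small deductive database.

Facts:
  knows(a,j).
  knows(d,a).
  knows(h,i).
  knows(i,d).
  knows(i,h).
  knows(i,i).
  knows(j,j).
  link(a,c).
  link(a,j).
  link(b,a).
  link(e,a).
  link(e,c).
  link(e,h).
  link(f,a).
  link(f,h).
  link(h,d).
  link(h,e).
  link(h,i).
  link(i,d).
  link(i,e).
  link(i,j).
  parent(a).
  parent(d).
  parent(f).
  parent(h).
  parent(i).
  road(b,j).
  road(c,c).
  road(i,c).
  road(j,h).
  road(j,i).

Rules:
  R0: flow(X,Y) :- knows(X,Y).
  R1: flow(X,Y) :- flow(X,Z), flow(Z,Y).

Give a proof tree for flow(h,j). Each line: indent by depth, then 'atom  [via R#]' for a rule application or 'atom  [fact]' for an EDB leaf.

flow(h,j)  [via R1]
  flow(h,d)  [via R1]
    flow(h,i)  [via R0]
      knows(h,i)  [fact]
    flow(i,d)  [via R0]
      knows(i,d)  [fact]
  flow(d,j)  [via R1]
    flow(d,a)  [via R0]
      knows(d,a)  [fact]
    flow(a,j)  [via R0]
      knows(a,j)  [fact]

round 1: derive flow(a,j) via R0 from knows(a,j)
round 1: derive flow(d,a) via R0 from knows(d,a)
round 1: derive flow(h,i) via R0 from knows(h,i)
round 1: derive flow(i,d) via R0 from knows(i,d)
round 1: derive flow(i,h) via R0 from knows(i,h)
round 1: derive flow(i,i) via R0 from knows(i,i)
round 1: derive flow(j,j) via R0 from knows(j,j)
round 2: derive flow(d,j) via R1 from flow(d,a), flow(a,j)
round 2: derive flow(h,d) via R1 from flow(h,i), flow(i,d)
round 2: derive flow(h,h) via R1 from flow(h,i), flow(i,h)
round 2: derive flow(i,a) via R1 from flow(i,d), flow(d,a)
round 3: derive flow(h,a) via R1 from flow(h,d), flow(d,a)
round 3: derive flow(h,j) via R1 from flow(h,d), flow(d,j)
round 3: derive flow(i,j) via R1 from flow(i,a), flow(a,j)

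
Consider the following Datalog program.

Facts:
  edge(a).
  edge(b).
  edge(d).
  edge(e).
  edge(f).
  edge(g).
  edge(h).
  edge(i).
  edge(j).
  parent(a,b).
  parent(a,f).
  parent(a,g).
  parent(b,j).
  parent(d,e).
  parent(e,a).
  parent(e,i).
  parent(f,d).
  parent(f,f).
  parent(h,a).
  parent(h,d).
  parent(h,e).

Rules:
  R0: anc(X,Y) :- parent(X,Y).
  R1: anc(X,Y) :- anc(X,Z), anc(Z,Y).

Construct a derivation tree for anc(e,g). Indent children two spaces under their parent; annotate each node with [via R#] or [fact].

round 1: derive anc(a,b) via R0 from parent(a,b)
round 1: derive anc(a,f) via R0 from parent(a,f)
round 1: derive anc(a,g) via R0 from parent(a,g)
round 1: derive anc(b,j) via R0 from parent(b,j)
round 1: derive anc(d,e) via R0 from parent(d,e)
round 1: derive anc(e,a) via R0 from parent(e,a)
round 1: derive anc(e,i) via R0 from parent(e,i)
round 1: derive anc(f,d) via R0 from parent(f,d)
round 1: derive anc(f,f) via R0 from parent(f,f)
round 1: derive anc(h,a) via R0 from parent(h,a)
round 1: derive anc(h,d) via R0 from parent(h,d)
round 1: derive anc(h,e) via R0 from parent(h,e)
round 2: derive anc(a,d) via R1 from anc(a,f), anc(f,d)
round 2: derive anc(a,j) via R1 from anc(a,b), anc(b,j)
round 2: derive anc(d,a) via R1 from anc(d,e), anc(e,a)
round 2: derive anc(d,i) via R1 from anc(d,e), anc(e,i)
round 2: derive anc(e,b) via R1 from anc(e,a), anc(a,b)
round 2: derive anc(e,f) via R1 from anc(e,a), anc(a,f)
round 2: derive anc(e,g) via R1 from anc(e,a), anc(a,g)
round 2: derive anc(f,e) via R1 from anc(f,d), anc(d,e)
round 2: derive anc(h,b) via R1 from anc(h,a), anc(a,b)
round 2: derive anc(h,f) via R1 from anc(h,a), anc(a,f)
round 2: derive anc(h,g) via R1 from anc(h,a), anc(a,g)
round 2: derive anc(h,i) via R1 from anc(h,e), anc(e,i)
round 3: derive anc(a,a) via R1 from anc(a,d), anc(d,a)
round 3: derive anc(a,e) via R1 from anc(a,d), anc(d,e)
round 3: derive anc(a,i) via R1 from anc(a,d), anc(d,i)
round 3: derive anc(d,b) via R1 from anc(d,a), anc(a,b)
round 3: derive anc(d,d) via R1 from anc(d,a), anc(a,d)
round 3: derive anc(d,f) via R1 from anc(d,a), anc(a,f)
round 3: derive anc(d,g) via R1 from anc(d,a), anc(a,g)
round 3: derive anc(d,j) via R1 from anc(d,a), anc(a,j)
round 3: derive anc(e,d) via R1 from anc(e,a), anc(a,d)
round 3: derive anc(e,e) via R1 from anc(e,f), anc(f,e)
round 3: derive anc(e,j) via R1 from anc(e,a), anc(a,j)
round 3: derive anc(f,a) via R1 from anc(f,d), anc(d,a)
round 3: derive anc(f,b) via R1 from anc(f,e), anc(e,b)
round 3: derive anc(f,g) via R1 from anc(f,e), anc(e,g)
round 3: derive anc(f,i) via R1 from anc(f,d), anc(d,i)
round 3: derive anc(h,j) via R1 from anc(h,a), anc(a,j)
round 4: derive anc(f,j) via R1 from anc(f,a), anc(a,j)

anc(e,g)  [via R1]
  anc(e,a)  [via R0]
    parent(e,a)  [fact]
  anc(a,g)  [via R0]
    parent(a,g)  [fact]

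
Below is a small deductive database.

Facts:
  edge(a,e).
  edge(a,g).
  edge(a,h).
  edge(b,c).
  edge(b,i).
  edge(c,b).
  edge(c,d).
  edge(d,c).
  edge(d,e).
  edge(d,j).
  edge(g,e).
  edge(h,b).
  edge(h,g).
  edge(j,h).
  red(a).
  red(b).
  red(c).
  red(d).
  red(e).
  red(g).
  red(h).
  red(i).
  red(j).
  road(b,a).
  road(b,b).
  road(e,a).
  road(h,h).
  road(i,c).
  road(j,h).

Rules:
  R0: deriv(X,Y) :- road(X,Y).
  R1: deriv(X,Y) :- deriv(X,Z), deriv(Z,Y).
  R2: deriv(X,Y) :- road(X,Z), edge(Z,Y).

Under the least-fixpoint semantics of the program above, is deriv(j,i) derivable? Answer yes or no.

yes

round 1: derive deriv(b,a) via R0 from road(b,a)
round 1: derive deriv(b,b) via R0 from road(b,b)
round 1: derive deriv(e,a) via R0 from road(e,a)
round 1: derive deriv(h,h) via R0 from road(h,h)
round 1: derive deriv(i,c) via R0 from road(i,c)
round 1: derive deriv(j,h) via R0 from road(j,h)
round 1: derive deriv(b,c) via R2 from road(b,b), edge(b,c)
round 1: derive deriv(b,e) via R2 from road(b,a), edge(a,e)
round 1: derive deriv(b,g) via R2 from road(b,a), edge(a,g)
round 1: derive deriv(b,h) via R2 from road(b,a), edge(a,h)
round 1: derive deriv(b,i) via R2 from road(b,b), edge(b,i)
round 1: derive deriv(e,e) via R2 from road(e,a), edge(a,e)
round 1: derive deriv(e,g) via R2 from road(e,a), edge(a,g)
round 1: derive deriv(e,h) via R2 from road(e,a), edge(a,h)
round 1: derive deriv(h,b) via R2 from road(h,h), edge(h,b)
round 1: derive deriv(h,g) via R2 from road(h,h), edge(h,g)
round 1: derive deriv(i,b) via R2 from road(i,c), edge(c,b)
round 1: derive deriv(i,d) via R2 from road(i,c), edge(c,d)
round 1: derive deriv(j,b) via R2 from road(j,h), edge(h,b)
round 1: derive deriv(j,g) via R2 from road(j,h), edge(h,g)
round 2: derive deriv(b,d) via R1 from deriv(b,i), deriv(i,d)
round 2: derive deriv(e,b) via R1 from deriv(e,h), deriv(h,b)
round 2: derive deriv(h,a) via R1 from deriv(h,b), deriv(b,a)
round 2: derive deriv(h,c) via R1 from deriv(h,b), deriv(b,c)
round 2: derive deriv(h,e) via R1 from deriv(h,b), deriv(b,e)
round 2: derive deriv(h,i) via R1 from deriv(h,b), deriv(b,i)
round 2: derive deriv(i,a) via R1 from deriv(i,b), deriv(b,a)
round 2: derive deriv(i,e) via R1 from deriv(i,b), deriv(b,e)
round 2: derive deriv(i,g) via R1 from deriv(i,b), deriv(b,g)
round 2: derive deriv(i,h) via R1 from deriv(i,b), deriv(b,h)
round 2: derive deriv(i,i) via R1 from deriv(i,b), deriv(b,i)
round 2: derive deriv(j,a) via R1 from deriv(j,b), deriv(b,a)
round 2: derive deriv(j,c) via R1 from deriv(j,b), deriv(b,c)
round 2: derive deriv(j,e) via R1 from deriv(j,b), deriv(b,e)
round 2: derive deriv(j,i) via R1 from deriv(j,b), deriv(b,i)
round 3: derive deriv(e,c) via R1 from deriv(e,b), deriv(b,c)
round 3: derive deriv(e,d) via R1 from deriv(e,b), deriv(b,d)
round 3: derive deriv(e,i) via R1 from deriv(e,b), deriv(b,i)
round 3: derive deriv(h,d) via R1 from deriv(h,b), deriv(b,d)
round 3: derive deriv(j,d) via R1 from deriv(j,b), deriv(b,d)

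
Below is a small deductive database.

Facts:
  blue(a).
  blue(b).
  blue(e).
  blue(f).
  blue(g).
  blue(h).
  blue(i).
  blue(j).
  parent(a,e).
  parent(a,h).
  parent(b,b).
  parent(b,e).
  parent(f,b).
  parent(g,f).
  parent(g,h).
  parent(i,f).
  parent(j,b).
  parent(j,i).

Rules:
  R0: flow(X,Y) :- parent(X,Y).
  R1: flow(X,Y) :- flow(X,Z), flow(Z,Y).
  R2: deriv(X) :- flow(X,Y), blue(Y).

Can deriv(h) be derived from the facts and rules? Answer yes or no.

round 1: derive flow(a,e) via R0 from parent(a,e)
round 1: derive flow(a,h) via R0 from parent(a,h)
round 1: derive flow(b,b) via R0 from parent(b,b)
round 1: derive flow(b,e) via R0 from parent(b,e)
round 1: derive flow(f,b) via R0 from parent(f,b)
round 1: derive flow(g,f) via R0 from parent(g,f)
round 1: derive flow(g,h) via R0 from parent(g,h)
round 1: derive flow(i,f) via R0 from parent(i,f)
round 1: derive flow(j,b) via R0 from parent(j,b)
round 1: derive flow(j,i) via R0 from parent(j,i)
round 2: derive flow(f,e) via R1 from flow(f,b), flow(b,e)
round 2: derive flow(g,b) via R1 from flow(g,f), flow(f,b)
round 2: derive flow(i,b) via R1 from flow(i,f), flow(f,b)
round 2: derive flow(j,e) via R1 from flow(j,b), flow(b,e)
round 2: derive flow(j,f) via R1 from flow(j,i), flow(i,f)
round 2: derive deriv(a) via R2 from flow(a,e), blue(e)
round 2: derive deriv(b) via R2 from flow(b,b), blue(b)
round 2: derive deriv(f) via R2 from flow(f,b), blue(b)
round 2: derive deriv(g) via R2 from flow(g,f), blue(f)
round 2: derive deriv(i) via R2 from flow(i,f), blue(f)
round 2: derive deriv(j) via R2 from flow(j,b), blue(b)
round 3: derive flow(g,e) via R1 from flow(g,b), flow(b,e)
round 3: derive flow(i,e) via R1 from flow(i,b), flow(b,e)

no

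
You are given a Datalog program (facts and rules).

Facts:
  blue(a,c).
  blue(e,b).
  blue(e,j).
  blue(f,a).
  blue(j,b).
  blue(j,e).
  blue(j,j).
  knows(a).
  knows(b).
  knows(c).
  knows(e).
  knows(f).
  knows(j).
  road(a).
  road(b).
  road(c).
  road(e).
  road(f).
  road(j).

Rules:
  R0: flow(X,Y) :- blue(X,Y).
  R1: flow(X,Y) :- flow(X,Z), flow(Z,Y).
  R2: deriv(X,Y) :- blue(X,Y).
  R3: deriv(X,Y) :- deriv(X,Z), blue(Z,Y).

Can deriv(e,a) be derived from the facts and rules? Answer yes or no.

no

round 1: derive deriv(a,c) via R2 from blue(a,c)
round 1: derive deriv(e,b) via R2 from blue(e,b)
round 1: derive deriv(e,j) via R2 from blue(e,j)
round 1: derive deriv(f,a) via R2 from blue(f,a)
round 1: derive deriv(j,b) via R2 from blue(j,b)
round 1: derive deriv(j,e) via R2 from blue(j,e)
round 1: derive deriv(j,j) via R2 from blue(j,j)
round 2: derive deriv(e,e) via R3 from deriv(e,j), blue(j,e)
round 2: derive deriv(f,c) via R3 from deriv(f,a), blue(a,c)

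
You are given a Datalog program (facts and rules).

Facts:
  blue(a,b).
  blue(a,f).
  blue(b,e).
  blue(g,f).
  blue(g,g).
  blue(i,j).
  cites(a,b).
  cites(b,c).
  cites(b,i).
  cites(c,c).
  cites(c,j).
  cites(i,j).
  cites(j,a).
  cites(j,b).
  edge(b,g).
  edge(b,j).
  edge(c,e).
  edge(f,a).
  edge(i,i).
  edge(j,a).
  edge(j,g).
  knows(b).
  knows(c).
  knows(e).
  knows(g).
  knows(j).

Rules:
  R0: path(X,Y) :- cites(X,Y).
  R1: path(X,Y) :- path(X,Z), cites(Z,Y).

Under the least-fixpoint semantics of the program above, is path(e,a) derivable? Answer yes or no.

no

round 1: derive path(a,b) via R0 from cites(a,b)
round 1: derive path(b,c) via R0 from cites(b,c)
round 1: derive path(b,i) via R0 from cites(b,i)
round 1: derive path(c,c) via R0 from cites(c,c)
round 1: derive path(c,j) via R0 from cites(c,j)
round 1: derive path(i,j) via R0 from cites(i,j)
round 1: derive path(j,a) via R0 from cites(j,a)
round 1: derive path(j,b) via R0 from cites(j,b)
round 2: derive path(a,c) via R1 from path(a,b), cites(b,c)
round 2: derive path(a,i) via R1 from path(a,b), cites(b,i)
round 2: derive path(b,j) via R1 from path(b,c), cites(c,j)
round 2: derive path(c,a) via R1 from path(c,j), cites(j,a)
round 2: derive path(c,b) via R1 from path(c,j), cites(j,b)
round 2: derive path(i,a) via R1 from path(i,j), cites(j,a)
round 2: derive path(i,b) via R1 from path(i,j), cites(j,b)
round 2: derive path(j,c) via R1 from path(j,b), cites(b,c)
round 2: derive path(j,i) via R1 from path(j,b), cites(b,i)
round 3: derive path(a,j) via R1 from path(a,c), cites(c,j)
round 3: derive path(b,a) via R1 from path(b,j), cites(j,a)
round 3: derive path(b,b) via R1 from path(b,j), cites(j,b)
round 3: derive path(c,i) via R1 from path(c,b), cites(b,i)
round 3: derive path(i,c) via R1 from path(i,b), cites(b,c)
round 3: derive path(i,i) via R1 from path(i,b), cites(b,i)
round 3: derive path(j,j) via R1 from path(j,c), cites(c,j)
round 4: derive path(a,a) via R1 from path(a,j), cites(j,a)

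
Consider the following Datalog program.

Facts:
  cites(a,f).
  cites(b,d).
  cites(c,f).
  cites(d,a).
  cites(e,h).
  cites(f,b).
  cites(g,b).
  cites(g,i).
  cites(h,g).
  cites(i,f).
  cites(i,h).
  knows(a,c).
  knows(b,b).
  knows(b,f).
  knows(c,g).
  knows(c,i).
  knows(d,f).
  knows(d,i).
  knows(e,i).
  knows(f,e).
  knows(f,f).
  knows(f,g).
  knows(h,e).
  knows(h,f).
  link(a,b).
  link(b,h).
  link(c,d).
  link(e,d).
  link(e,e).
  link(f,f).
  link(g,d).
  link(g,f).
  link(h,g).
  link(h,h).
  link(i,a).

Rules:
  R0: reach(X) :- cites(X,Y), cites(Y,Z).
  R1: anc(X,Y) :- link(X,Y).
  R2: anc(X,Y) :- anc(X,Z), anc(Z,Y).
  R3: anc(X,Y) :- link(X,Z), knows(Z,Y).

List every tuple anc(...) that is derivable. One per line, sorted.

anc(a,a)
anc(a,b)
anc(a,c)
anc(a,d)
anc(a,e)
anc(a,f)
anc(a,g)
anc(a,h)
anc(a,i)
anc(b,a)
anc(b,b)
anc(b,c)
anc(b,d)
anc(b,e)
anc(b,f)
anc(b,g)
anc(b,h)
anc(b,i)
anc(c,a)
anc(c,b)
anc(c,c)
anc(c,d)
anc(c,e)
anc(c,f)
anc(c,g)
anc(c,h)
anc(c,i)
anc(e,a)
anc(e,b)
anc(e,c)
anc(e,d)
anc(e,e)
anc(e,f)
anc(e,g)
anc(e,h)
anc(e,i)
anc(f,a)
anc(f,b)
anc(f,c)
anc(f,d)
anc(f,e)
anc(f,f)
anc(f,g)
anc(f,h)
anc(f,i)
anc(g,a)
anc(g,b)
anc(g,c)
anc(g,d)
anc(g,e)
anc(g,f)
anc(g,g)
anc(g,h)
anc(g,i)
anc(h,a)
anc(h,b)
anc(h,c)
anc(h,d)
anc(h,e)
anc(h,f)
anc(h,g)
anc(h,h)
anc(h,i)
anc(i,a)
anc(i,b)
anc(i,c)
anc(i,d)
anc(i,e)
anc(i,f)
anc(i,g)
anc(i,h)
anc(i,i)

round 1: derive anc(a,b) via R1 from link(a,b)
round 1: derive anc(b,h) via R1 from link(b,h)
round 1: derive anc(c,d) via R1 from link(c,d)
round 1: derive anc(e,d) via R1 from link(e,d)
round 1: derive anc(e,e) via R1 from link(e,e)
round 1: derive anc(f,f) via R1 from link(f,f)
round 1: derive anc(g,d) via R1 from link(g,d)
round 1: derive anc(g,f) via R1 from link(g,f)
round 1: derive anc(h,g) via R1 from link(h,g)
round 1: derive anc(h,h) via R1 from link(h,h)
round 1: derive anc(i,a) via R1 from link(i,a)
round 1: derive anc(a,f) via R3 from link(a,b), knows(b,f)
round 1: derive anc(b,e) via R3 from link(b,h), knows(h,e)
round 1: derive anc(b,f) via R3 from link(b,h), knows(h,f)
round 1: derive anc(c,f) via R3 from link(c,d), knows(d,f)
round 1: derive anc(c,i) via R3 from link(c,d), knows(d,i)
round 1: derive anc(e,f) via R3 from link(e,d), knows(d,f)
round 1: derive anc(e,i) via R3 from link(e,d), knows(d,i)
round 1: derive anc(f,e) via R3 from link(f,f), knows(f,e)
round 1: derive anc(f,g) via R3 from link(f,f), knows(f,g)
round 1: derive anc(g,e) via R3 from link(g,f), knows(f,e)
round 1: derive anc(g,g) via R3 from link(g,f), knows(f,g)
round 1: derive anc(g,i) via R3 from link(g,d), knows(d,i)
round 1: derive anc(h,e) via R3 from link(h,h), knows(h,e)
round 1: derive anc(h,f) via R3 from link(h,h), knows(h,f)
round 1: derive anc(i,c) via R3 from link(i,a), knows(a,c)
round 2: derive anc(a,e) via R2 from anc(a,b), anc(b,e)
round 2: derive anc(a,g) via R2 from anc(a,f), anc(f,g)
round 2: derive anc(a,h) via R2 from anc(a,b), anc(b,h)
round 2: derive anc(b,d) via R2 from anc(b,e), anc(e,d)
round 2: derive anc(b,g) via R2 from anc(b,f), anc(f,g)
round 2: derive anc(b,i) via R2 from anc(b,e), anc(e,i)
round 2: derive anc(c,a) via R2 from anc(c,i), anc(i,a)
round 2: derive anc(c,c) via R2 from anc(c,i), anc(i,c)
round 2: derive anc(c,e) via R2 from anc(c,f), anc(f,e)
round 2: derive anc(c,g) via R2 from anc(c,f), anc(f,g)
round 2: derive anc(e,a) via R2 from anc(e,i), anc(i,a)
round 2: derive anc(e,c) via R2 from anc(e,i), anc(i,c)
round 2: derive anc(e,g) via R2 from anc(e,f), anc(f,g)
round 2: derive anc(f,d) via R2 from anc(f,e), anc(e,d)
round 2: derive anc(f,i) via R2 from anc(f,e), anc(e,i)
round 2: derive anc(g,a) via R2 from anc(g,i), anc(i,a)
round 2: derive anc(g,c) via R2 from anc(g,i), anc(i,c)
round 2: derive anc(h,d) via R2 from anc(h,e), anc(e,d)
round 2: derive anc(h,i) via R2 from anc(h,e), anc(e,i)
round 2: derive anc(i,b) via R2 from anc(i,a), anc(a,b)
round 2: derive anc(i,d) via R2 from anc(i,c), anc(c,d)
round 2: derive anc(i,f) via R2 from anc(i,a), anc(a,f)
round 2: derive anc(i,i) via R2 from anc(i,c), anc(c,i)
round 3: derive anc(a,a) via R2 from anc(a,e), anc(e,a)
round 3: derive anc(a,c) via R2 from anc(a,e), anc(e,c)
round 3: derive anc(a,d) via R2 from anc(a,b), anc(b,d)
round 3: derive anc(a,i) via R2 from anc(a,b), anc(b,i)
round 3: derive anc(b,a) via R2 from anc(b,e), anc(e,a)
round 3: derive anc(b,b) via R2 from anc(b,i), anc(i,b)
round 3: derive anc(b,c) via R2 from anc(b,e), anc(e,c)
round 3: derive anc(c,b) via R2 from anc(c,a), anc(a,b)
round 3: derive anc(c,h) via R2 from anc(c,a), anc(a,h)
round 3: derive anc(e,b) via R2 from anc(e,a), anc(a,b)
round 3: derive anc(e,h) via R2 from anc(e,a), anc(a,h)
round 3: derive anc(f,a) via R2 from anc(f,e), anc(e,a)
round 3: derive anc(f,b) via R2 from anc(f,i), anc(i,b)
round 3: derive anc(f,c) via R2 from anc(f,e), anc(e,c)
round 3: derive anc(g,b) via R2 from anc(g,a), anc(a,b)
round 3: derive anc(g,h) via R2 from anc(g,a), anc(a,h)
round 3: derive anc(h,a) via R2 from anc(h,e), anc(e,a)
round 3: derive anc(h,b) via R2 from anc(h,i), anc(i,b)
round 3: derive anc(h,c) via R2 from anc(h,e), anc(e,c)
round 3: derive anc(i,e) via R2 from anc(i,a), anc(a,e)
round 3: derive anc(i,g) via R2 from anc(i,a), anc(a,g)
round 3: derive anc(i,h) via R2 from anc(i,a), anc(a,h)
round 4: derive anc(f,h) via R2 from anc(f,a), anc(a,h)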